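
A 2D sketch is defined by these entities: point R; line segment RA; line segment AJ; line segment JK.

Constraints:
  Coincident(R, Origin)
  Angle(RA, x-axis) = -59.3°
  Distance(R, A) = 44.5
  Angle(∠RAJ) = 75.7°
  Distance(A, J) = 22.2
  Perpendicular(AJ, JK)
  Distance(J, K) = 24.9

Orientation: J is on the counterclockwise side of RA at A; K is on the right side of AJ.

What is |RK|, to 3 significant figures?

68.9

R is at the origin; RA runs at -59.3° with length 44.5, so A = 44.5·(cos -59.3°, sin -59.3°) = (22.7, -38.3). ∠RAJ = 75.7°, so AJ runs at -59.3° + (180° − 75.7°) = 45.0° from the x-axis; with |AJ| = 22.2, J = A + 22.2·(cos 45.0°, sin 45.0°) = (38.4, -22.6). The perpendicularity gives JK at right angles to AJ; with |JK| = 24.9 on the right of AJ, K = J + 24.9·(0.707, -0.707) = (56.0, -40.2). Then |RK| = |K − R| = 68.9.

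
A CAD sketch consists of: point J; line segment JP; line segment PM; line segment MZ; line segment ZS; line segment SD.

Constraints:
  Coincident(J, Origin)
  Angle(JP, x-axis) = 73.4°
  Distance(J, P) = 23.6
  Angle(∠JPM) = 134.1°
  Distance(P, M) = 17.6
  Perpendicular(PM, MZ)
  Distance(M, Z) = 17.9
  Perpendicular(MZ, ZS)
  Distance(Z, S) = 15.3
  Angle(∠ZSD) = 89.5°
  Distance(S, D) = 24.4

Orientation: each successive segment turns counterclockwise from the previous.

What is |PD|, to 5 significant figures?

6.9680

J is at the origin; JP runs at 73.4° with length 23.6, so P = (6.7422, 22.616). ∠JPM = 134.1° gives PM at 119.30° from the x-axis; with |PM| = 17.6, M = (-1.8709, 37.965). PM ⟂ MZ, so MZ runs at -150.70°; with |MZ| = 17.9, Z = (-17.481, 29.205). The perpendicularity gives ZS at right angles to MZ, so ZS runs at -60.700°; with |ZS| = 15.3, S = (-9.9934, 15.862). ∠ZSD = 89.5° gives SD at 29.800° from the x-axis; with |SD| = 24.4, D = (11.180, 27.988). Then |PD| = |D − P| = 6.9680.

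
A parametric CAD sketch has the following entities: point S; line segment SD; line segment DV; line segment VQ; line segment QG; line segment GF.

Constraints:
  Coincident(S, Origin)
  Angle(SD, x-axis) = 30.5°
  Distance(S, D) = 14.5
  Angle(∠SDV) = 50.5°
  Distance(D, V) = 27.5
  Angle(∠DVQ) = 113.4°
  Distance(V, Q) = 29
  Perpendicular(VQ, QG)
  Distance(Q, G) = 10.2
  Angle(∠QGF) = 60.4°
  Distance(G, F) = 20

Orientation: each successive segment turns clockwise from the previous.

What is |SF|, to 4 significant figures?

22.60

S is at the origin; SD runs at 30.5° with length 14.5, so D = (12.49, 7.359). ∠SDV = 50.5° gives DV at -99.00° from the x-axis; with |DV| = 27.5, V = (8.192, -19.80). ∠DVQ = 113.4° gives VQ at -165.6° from the x-axis; with |VQ| = 29.0, Q = (-19.90, -27.01). VQ ⟂ QG, so QG runs at 104.4°; with |QG| = 10.2, G = (-22.43, -17.13). ∠QGF = 60.4° gives GF at -15.20° from the x-axis; with |GF| = 20.0, F = (-3.134, -22.38). Then |SF| = |F − S| = 22.60.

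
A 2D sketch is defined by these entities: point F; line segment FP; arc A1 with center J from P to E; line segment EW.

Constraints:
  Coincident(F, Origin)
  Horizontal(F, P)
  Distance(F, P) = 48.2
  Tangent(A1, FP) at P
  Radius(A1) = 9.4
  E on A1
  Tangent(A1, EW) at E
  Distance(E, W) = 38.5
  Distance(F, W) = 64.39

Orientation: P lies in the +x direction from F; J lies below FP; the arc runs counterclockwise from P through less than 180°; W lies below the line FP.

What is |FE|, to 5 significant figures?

40.163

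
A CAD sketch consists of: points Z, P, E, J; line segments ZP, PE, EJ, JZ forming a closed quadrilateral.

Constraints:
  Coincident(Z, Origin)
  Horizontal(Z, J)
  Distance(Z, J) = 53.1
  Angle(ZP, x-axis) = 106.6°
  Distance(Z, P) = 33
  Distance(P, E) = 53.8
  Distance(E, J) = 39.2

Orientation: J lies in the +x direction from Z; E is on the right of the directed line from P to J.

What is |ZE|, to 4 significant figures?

22.82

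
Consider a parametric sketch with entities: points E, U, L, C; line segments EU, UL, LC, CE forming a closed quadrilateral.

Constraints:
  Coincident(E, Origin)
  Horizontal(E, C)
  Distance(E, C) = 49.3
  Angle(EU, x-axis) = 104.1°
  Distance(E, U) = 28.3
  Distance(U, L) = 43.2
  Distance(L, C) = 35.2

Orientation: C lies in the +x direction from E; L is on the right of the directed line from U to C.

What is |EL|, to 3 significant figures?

18.1

E is at the origin; EC is horizontal with |EC| = 49.3 and C in +x, so C = (49.3, 0). EU runs at 104.1° with |EU| = 28.3, so U = (-6.89, 27.4). L is determined by |UL| = 43.2 and |LC| = 35.2 together: it lies at the intersection of circle(U, 43.2) and circle(C, 35.2). With |UC| = 62.5, the foot of the radical line on UC is 36.3 from U and the perpendicular offset is √(43.2² − 36.3²) = 23.4. Taking the right-of-UC solution: L = (15.4, -9.54).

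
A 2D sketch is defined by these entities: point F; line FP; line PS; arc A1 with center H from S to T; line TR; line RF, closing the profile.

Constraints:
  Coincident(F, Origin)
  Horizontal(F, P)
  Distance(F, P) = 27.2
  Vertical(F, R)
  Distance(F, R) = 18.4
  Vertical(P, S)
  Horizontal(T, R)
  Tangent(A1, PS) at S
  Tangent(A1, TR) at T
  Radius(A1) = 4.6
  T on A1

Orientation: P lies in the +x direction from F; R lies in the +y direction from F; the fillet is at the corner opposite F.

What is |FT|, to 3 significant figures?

29.1

F is at the origin; FP is horizontal with |FP| = 27.2 and P on the +x side, so P = (27.2, 0.00). F and R share the same x with |FR| = 18.4 and R on the +y side, so R = (0.00, 18.4). The virtual corner opposite F is at (27.2, 18.4). A1 meets PS tangentially, so HS is at right angles to PS and the tangent condition forces HT to be normal to TR, with radius 4.6, so the center H sits 4.6 in from both sides at H = (22.6, 13.8). That places the tangent points at S = (27.2, 13.8) on PS and T = (22.6, 18.4) on TR. Then |FT| = |T − F| = 29.1.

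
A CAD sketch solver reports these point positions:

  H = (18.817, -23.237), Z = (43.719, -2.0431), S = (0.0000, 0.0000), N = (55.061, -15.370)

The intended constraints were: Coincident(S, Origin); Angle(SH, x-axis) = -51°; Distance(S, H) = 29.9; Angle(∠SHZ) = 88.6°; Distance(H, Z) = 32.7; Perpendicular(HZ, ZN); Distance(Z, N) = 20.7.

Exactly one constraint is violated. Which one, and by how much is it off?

Distance(Z, N) = 20.7 — off by 3.20.

S = (0.00, 0.00) ✓; SH at -51.00° ✓; |SH| = 29.90 ✓; ∠SHZ = 88.60° ✓; |HZ| = 32.70 ✓; ∠(HZ, ZN) = 90.00° ✓; |ZN| = 17.50 ✗.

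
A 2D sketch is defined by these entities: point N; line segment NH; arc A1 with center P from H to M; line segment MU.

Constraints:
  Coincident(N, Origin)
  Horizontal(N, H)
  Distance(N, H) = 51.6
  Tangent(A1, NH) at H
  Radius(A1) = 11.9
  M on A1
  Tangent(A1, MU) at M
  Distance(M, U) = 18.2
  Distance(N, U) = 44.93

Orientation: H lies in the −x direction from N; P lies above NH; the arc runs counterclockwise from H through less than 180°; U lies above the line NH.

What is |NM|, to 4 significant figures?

41.05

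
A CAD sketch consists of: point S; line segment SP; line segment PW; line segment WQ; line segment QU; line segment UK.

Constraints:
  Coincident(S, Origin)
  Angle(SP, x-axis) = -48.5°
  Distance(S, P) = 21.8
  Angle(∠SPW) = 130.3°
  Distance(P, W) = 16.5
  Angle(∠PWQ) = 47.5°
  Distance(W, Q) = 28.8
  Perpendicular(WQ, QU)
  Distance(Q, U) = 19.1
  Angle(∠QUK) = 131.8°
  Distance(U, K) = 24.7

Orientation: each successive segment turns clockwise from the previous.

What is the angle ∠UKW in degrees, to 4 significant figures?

64.48°

S is at the origin; SP runs at -48.5° with length 21.8, so P = (14.45, -16.33). ∠SPW = 130.3° gives PW at -98.20° from the x-axis; with |PW| = 16.5, W = (12.09, -32.66). ∠PWQ = 47.5° gives WQ at 129.3° from the x-axis; with |WQ| = 28.8, Q = (-6.150, -10.37). The perpendicularity gives QU at right angles to WQ, so QU runs at 39.30°; with |QU| = 19.1, U = (8.631, 1.726). ∠QUK = 131.8° gives UK at -8.900° from the x-axis; with |UK| = 24.7, K = (33.03, -2.096). Then cos ∠UKW = KU·KW / (|KU||KW|), giving 64.48°.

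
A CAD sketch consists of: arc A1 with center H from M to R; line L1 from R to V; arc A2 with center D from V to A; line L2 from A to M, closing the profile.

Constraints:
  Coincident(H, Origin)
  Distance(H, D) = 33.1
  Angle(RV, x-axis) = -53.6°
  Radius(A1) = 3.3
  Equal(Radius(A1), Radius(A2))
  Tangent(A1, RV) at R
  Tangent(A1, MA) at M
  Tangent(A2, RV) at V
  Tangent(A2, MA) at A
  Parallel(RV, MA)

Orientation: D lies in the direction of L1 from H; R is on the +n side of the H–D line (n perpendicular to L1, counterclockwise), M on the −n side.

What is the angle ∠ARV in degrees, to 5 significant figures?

11.277°

The slot axis is L1's direction at -53.6°, so u = (cos -53.6°, sin -53.6°) = (0.59342, -0.80489) and n = (−sin -53.6°, cos -53.6°) = (0.80489, 0.59342). H is at the origin and D lies 33.1 along u from H, so D = 33.1·u = (19.642, -26.642). Tangency of A1 to both parallel lines with radius 3.3 puts R and M at H ± 3.3·n: R = (2.6561, 1.9583), M = (-2.6561, -1.9583). Equal radii place V and A the same way about D: V = D + 3.3·n = (22.298, -24.684), A = D − 3.3·n = (16.986, -28.600). Then cos ∠ARV = RA·RV / (|RA||RV|), giving 11.277°.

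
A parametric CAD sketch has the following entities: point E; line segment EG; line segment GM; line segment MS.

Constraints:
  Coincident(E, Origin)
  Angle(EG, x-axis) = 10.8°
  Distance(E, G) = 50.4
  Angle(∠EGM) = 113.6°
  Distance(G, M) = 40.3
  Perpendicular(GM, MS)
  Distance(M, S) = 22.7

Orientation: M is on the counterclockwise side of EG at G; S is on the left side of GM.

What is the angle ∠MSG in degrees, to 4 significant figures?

60.61°

∠EGM = 113.6°, so GM runs at 10.8° + (180° − 113.6°) = 77.20° from the x-axis; with |GM| = 40.3, M = G + 40.3·(cos 77.20°, sin 77.20°) = (58.44, 48.74). The perpendicularity gives MS at right angles to GM; with |MS| = 22.7 on the left of GM, S = M + 22.7·(-0.9751, 0.2215) = (36.30, 53.77). Then cos ∠MSG = SM·SG / (|SM||SG|), giving 60.61°.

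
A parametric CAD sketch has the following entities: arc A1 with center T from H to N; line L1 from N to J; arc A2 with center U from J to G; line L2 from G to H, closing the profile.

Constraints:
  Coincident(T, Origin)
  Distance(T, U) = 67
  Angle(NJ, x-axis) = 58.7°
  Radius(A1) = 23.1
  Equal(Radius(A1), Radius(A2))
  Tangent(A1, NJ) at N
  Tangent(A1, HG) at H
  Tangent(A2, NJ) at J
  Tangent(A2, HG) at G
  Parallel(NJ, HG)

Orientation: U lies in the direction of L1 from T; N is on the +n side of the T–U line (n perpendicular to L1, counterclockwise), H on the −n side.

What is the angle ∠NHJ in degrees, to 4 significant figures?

55.41°

The slot axis is L1's direction at 58.7°, so u = (cos 58.7°, sin 58.7°) = (0.5195, 0.8545) and n = (−sin 58.7°, cos 58.7°) = (-0.8545, 0.5195). T is at the origin and U lies 67.0 along u from T, so U = 67.0·u = (34.81, 57.25). Tangency of A1 to both parallel lines with radius 23.1 puts N and H at T ± 23.1·n: N = (-19.74, 12.00), H = (19.74, -12.00). Equal radii place J and G the same way about U: J = U + 23.1·n = (15.07, 69.25), G = U − 23.1·n = (54.55, 45.25). Then cos ∠NHJ = HN·HJ / (|HN||HJ|), giving 55.41°.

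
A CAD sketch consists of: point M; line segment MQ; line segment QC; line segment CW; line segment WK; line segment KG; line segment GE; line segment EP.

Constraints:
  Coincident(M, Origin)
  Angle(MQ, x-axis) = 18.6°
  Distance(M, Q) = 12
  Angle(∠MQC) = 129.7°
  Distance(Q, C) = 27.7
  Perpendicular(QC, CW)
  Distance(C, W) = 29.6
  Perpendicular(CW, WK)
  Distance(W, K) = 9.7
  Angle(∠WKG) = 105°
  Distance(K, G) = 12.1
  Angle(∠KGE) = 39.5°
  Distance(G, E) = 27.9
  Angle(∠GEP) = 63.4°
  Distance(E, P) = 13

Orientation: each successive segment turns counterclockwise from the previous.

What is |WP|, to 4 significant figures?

10.72

∠KGE = 39.5° gives GE at 104.4° from the x-axis; with |GE| = 27.9, E = (-6.924, 51.17). ∠GEP = 63.4° gives EP at -139.0° from the x-axis; with |EP| = 13.0, P = (-16.74, 42.64). Then |WP| = |P − W| = 10.72.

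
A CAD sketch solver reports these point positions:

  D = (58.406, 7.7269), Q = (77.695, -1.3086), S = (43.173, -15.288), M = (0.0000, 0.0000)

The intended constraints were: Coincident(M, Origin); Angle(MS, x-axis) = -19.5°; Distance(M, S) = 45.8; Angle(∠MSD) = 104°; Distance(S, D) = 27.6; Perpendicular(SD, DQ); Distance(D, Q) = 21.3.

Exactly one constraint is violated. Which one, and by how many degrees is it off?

Perpendicular(SD, DQ) — off by 8.40°.

M = (0.00, 0.00) ✓; MS at -19.50° ✓; |MS| = 45.80 ✓; ∠MSD = 104.0° ✓; |SD| = 27.60 ✓; ∠(SD, DQ) = 81.60° ✗; |DQ| = 21.30 ✓.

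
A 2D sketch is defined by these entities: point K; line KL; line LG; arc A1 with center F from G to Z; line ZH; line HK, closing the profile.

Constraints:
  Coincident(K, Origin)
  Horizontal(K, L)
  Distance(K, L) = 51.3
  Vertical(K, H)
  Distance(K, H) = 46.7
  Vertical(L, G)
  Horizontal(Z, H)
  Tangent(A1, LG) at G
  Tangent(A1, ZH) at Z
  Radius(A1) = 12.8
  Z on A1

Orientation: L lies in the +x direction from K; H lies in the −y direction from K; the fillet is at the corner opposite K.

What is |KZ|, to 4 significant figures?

60.52

K is at the origin; KL is horizontal with |KL| = 51.3 and L on the +x side, so L = (51.30, 0.000). K and H share the same x with |KH| = 46.7 and H on the −y side, so H = (0.000, -46.70). The virtual corner opposite K is at (51.30, -46.70). Since A1 is tangent to LG there, FG ⟂ LG and since A1 is tangent to ZH there, FZ ⟂ ZH, with radius 12.8, so the center F sits 12.8 in from both sides at F = (38.50, -33.90). That places the tangent points at G = (51.30, -33.90) on LG and Z = (38.50, -46.70) on ZH. Then |KZ| = |Z − K| = 60.52.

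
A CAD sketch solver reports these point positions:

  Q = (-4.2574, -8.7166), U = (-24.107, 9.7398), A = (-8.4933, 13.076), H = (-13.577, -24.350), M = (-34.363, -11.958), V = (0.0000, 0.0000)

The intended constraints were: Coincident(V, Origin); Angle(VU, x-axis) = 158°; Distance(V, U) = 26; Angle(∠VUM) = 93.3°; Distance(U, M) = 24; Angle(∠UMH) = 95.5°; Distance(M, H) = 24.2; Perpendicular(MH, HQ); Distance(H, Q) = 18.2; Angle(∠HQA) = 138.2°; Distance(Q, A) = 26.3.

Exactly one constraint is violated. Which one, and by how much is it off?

Distance(Q, A) = 26.3 — off by 4.10.

V = (0.00, 0.00) ✓; VU at 158.0° ✓; |VU| = 26.00 ✓; ∠VUM = 93.30° ✓; |UM| = 24.00 ✓; ∠UMH = 95.50° ✓; |MH| = 24.20 ✓; ∠(MH, HQ) = 90.00° ✓; |HQ| = 18.20 ✓; ∠HQA = 138.2° ✓; |QA| = 22.20 ✗.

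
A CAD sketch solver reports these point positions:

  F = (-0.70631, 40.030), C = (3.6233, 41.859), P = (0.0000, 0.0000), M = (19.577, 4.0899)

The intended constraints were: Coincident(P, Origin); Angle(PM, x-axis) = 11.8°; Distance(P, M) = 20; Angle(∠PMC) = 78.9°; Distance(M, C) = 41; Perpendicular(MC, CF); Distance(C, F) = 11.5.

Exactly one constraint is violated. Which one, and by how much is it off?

Distance(C, F) = 11.5 — off by 6.80.

P = (0.00, 0.00) ✓; PM at 11.80° ✓; |PM| = 20.00 ✓; ∠PMC = 78.90° ✓; |MC| = 41.00 ✓; ∠(MC, CF) = 90.00° ✓; |CF| = 4.700 ✗.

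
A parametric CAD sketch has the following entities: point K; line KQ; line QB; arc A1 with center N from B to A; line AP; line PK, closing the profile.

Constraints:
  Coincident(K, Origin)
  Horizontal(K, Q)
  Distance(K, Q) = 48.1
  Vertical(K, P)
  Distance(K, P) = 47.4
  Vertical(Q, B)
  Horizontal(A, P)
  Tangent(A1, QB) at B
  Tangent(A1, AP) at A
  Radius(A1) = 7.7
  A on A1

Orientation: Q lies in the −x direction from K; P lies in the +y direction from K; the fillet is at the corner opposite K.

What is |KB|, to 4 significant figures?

62.37

K is at the origin; KQ is horizontal with |KQ| = 48.1 and Q on the −x side, so Q = (-48.10, 0.000). KP is vertical with |KP| = 47.4 and P on the +y side, so P = (0.000, 47.40). The virtual corner opposite K is at (-48.10, 47.40). Since A1 is tangent to QB there, NB ⟂ QB and tangency of A1 to AP means the radius NA is perpendicular to AP, with radius 7.7, so the center N sits 7.7 in from both sides at N = (-40.40, 39.70). That places the tangent points at B = (-48.10, 39.70) on QB and A = (-40.40, 47.40) on AP. Then |KB| = |B − K| = 62.37.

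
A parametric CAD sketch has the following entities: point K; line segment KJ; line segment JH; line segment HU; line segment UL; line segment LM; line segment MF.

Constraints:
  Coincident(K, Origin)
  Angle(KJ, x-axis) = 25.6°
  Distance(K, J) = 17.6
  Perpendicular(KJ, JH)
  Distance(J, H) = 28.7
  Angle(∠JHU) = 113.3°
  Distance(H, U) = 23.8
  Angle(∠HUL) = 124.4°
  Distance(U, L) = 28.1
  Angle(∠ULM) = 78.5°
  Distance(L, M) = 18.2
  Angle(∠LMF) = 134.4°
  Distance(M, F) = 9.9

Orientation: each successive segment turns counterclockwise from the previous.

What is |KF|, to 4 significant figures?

11.30

K is at the origin; KJ runs at 25.6° with length 17.6, so J = (15.87, 7.605). KJ ⟂ JH, so JH runs at 115.6°; with |JH| = 28.7, H = (3.471, 33.49). ∠JHU = 113.3° gives HU at -177.7° from the x-axis; with |HU| = 23.8, U = (-20.31, 32.53). ∠HUL = 124.4° gives UL at -122.1° from the x-axis; with |UL| = 28.1, L = (-35.24, 8.728). ∠ULM = 78.5° gives LM at -20.60° from the x-axis; with |LM| = 18.2, M = (-18.21, 2.325). ∠LMF = 134.4° gives MF at 25.00° from the x-axis; with |MF| = 9.9, F = (-9.233, 6.508). Then |KF| = |F − K| = 11.30.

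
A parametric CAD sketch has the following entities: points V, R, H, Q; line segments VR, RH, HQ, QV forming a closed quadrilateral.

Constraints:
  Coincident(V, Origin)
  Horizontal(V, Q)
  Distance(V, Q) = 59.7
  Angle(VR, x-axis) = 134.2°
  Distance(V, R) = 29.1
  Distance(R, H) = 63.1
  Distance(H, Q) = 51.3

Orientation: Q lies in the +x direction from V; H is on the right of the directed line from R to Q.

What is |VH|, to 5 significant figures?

34.418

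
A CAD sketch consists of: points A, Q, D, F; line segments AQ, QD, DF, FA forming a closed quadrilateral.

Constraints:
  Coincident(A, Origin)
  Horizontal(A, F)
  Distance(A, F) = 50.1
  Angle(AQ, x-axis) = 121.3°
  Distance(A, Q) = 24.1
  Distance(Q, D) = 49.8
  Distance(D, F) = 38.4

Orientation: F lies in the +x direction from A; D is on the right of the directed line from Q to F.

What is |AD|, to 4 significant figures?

25.88

Checks: |AF| = 50.10 ✓; |AQ| = 24.10 ✓; |QD| = 49.80 ✓; |DF| = 38.40 ✓.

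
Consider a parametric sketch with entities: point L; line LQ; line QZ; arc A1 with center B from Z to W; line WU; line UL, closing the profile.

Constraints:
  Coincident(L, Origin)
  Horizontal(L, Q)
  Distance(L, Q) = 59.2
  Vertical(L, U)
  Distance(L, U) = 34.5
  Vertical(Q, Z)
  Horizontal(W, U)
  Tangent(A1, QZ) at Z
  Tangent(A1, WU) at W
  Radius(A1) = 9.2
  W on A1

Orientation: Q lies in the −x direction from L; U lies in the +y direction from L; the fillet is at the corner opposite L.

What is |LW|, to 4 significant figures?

60.75

The virtual corner opposite L is at (-59.20, 34.50). The tangent condition forces BZ to be normal to QZ and tangency of A1 to WU means the radius BW is perpendicular to WU, with radius 9.2, so the center B sits 9.2 in from both sides at B = (-50.00, 25.30). That places the tangent points at Z = (-59.20, 25.30) on QZ and W = (-50.00, 34.50) on WU. Then |LW| = |W − L| = 60.75.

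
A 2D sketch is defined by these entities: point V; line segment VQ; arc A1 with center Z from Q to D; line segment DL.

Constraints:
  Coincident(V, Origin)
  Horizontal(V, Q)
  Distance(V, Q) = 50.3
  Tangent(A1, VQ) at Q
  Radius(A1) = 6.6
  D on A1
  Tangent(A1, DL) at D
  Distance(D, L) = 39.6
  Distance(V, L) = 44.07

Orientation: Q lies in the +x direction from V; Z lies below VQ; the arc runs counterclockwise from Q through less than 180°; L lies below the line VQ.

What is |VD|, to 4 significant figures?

44.78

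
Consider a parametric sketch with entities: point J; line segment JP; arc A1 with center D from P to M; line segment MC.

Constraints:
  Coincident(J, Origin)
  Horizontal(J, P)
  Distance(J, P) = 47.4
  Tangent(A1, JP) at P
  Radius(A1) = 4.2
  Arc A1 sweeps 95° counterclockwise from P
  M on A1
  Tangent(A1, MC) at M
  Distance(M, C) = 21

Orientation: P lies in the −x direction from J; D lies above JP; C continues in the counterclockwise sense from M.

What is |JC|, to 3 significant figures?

51.8

On A1, P sits at bearing -90° from D; a 95° counterclockwise sweep puts M at bearing 5°, so M = D + 4.2·(cos 5°, sin 5°) = (-43.2, 4.57). Tangency of A1 to MC means the radius DM is perpendicular to MC, so MC runs along (−sin 5°, cos 5°); with |MC| = 21.0, C = (-45.0, 25.5). Then |JC| = |C − J| = 51.8.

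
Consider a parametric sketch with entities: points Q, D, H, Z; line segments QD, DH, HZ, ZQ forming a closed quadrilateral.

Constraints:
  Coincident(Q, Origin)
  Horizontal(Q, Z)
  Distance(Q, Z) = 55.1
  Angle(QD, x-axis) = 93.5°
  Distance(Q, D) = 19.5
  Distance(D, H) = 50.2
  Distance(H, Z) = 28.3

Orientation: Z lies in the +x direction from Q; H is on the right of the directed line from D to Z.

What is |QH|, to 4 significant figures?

37.18

Q is at the origin; QZ is horizontal with |QZ| = 55.1 and Z in +x, so Z = (55.1, 0). QD runs at 93.5° with |QD| = 19.5, so D = (-1.190, 19.46). H is determined by |DH| = 50.2 and |HZ| = 28.3 together: it lies at the intersection of circle(D, 50.2) and circle(Z, 28.3). With |DZ| = 59.56, the foot of the radical line on DZ is 44.21 from D and the perpendicular offset is √(50.2² − 44.21²) = 23.78. Taking the right-of-DZ solution: H = (32.82, -17.46).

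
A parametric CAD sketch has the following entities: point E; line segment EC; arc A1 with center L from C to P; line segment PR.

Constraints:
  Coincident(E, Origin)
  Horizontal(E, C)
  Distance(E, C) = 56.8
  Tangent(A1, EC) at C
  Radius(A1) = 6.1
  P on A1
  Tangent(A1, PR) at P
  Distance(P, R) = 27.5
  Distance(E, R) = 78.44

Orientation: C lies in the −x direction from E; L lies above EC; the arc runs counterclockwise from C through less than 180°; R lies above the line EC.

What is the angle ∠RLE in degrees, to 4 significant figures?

130.6°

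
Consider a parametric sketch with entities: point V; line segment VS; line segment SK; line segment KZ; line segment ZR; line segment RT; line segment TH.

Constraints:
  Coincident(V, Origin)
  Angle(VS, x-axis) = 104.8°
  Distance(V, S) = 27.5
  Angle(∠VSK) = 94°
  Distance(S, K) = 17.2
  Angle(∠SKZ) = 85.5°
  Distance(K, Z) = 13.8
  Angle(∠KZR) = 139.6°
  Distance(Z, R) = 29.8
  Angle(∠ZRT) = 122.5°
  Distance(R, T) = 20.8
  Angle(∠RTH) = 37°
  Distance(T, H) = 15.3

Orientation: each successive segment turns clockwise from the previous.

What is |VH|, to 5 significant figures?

9.9996

V is at the origin; VS runs at 104.8° with length 27.5, so S = (-7.0248, 26.588). ∠VSK = 94.0° gives SK at 18.800° from the x-axis; with |SK| = 17.2, K = (9.2576, 32.131). ∠SKZ = 85.5° gives KZ at -75.700° from the x-axis; with |KZ| = 13.8, Z = (12.666, 18.758). ∠KZR = 139.6° gives ZR at -116.10° from the x-axis; with |ZR| = 29.8, R = (-0.44399, -8.0030). ∠ZRT = 122.5° gives RT at -173.60° from the x-axis; with |RT| = 20.8, T = (-21.114, -10.322). ∠RTH = 37.0° gives TH at 43.400° from the x-axis; with |TH| = 15.3, H = (-9.9978, 0.19086). Then |VH| = |H − V| = 9.9996.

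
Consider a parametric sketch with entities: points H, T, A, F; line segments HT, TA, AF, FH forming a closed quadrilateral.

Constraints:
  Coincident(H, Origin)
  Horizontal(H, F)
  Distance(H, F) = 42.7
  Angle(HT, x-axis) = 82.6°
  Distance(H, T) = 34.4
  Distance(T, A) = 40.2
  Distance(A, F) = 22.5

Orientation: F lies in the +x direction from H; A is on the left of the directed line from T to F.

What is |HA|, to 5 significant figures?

48.456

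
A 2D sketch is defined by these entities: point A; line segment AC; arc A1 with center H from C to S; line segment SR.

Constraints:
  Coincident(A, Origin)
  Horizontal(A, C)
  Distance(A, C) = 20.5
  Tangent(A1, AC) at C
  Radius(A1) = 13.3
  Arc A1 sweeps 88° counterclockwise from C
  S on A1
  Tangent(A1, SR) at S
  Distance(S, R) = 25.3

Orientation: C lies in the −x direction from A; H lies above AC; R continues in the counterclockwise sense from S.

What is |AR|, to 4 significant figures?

38.64

A is at the origin; AC is horizontal with |AC| = 20.5 and C on the −x side, so C = (-20.50, 0.000). The tangent condition forces HC to be normal to AC, so H = C + (0, 13.3) = (-20.50, 13.30). On A1, C sits at bearing -90° from H; an 88° counterclockwise sweep puts S at bearing -2°, so S = H + 13.3·(cos -2°, sin -2°) = (-7.208, 12.84). A1 meets SR tangentially, so HS is at right angles to SR, so SR runs along (−sin -2°, cos -2°); with |SR| = 25.3, R = (-6.325, 38.12). Then |AR| = |R − A| = 38.64.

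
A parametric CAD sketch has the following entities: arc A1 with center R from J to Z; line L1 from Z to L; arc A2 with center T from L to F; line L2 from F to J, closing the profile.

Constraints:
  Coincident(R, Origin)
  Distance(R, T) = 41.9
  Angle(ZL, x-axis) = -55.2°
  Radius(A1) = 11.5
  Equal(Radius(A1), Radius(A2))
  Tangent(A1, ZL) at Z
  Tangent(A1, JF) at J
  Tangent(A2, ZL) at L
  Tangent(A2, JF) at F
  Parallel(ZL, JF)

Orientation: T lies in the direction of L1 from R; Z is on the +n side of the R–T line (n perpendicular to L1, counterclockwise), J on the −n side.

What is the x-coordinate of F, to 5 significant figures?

14.470

The slot axis is L1's direction at -55.2°, so u = (cos -55.2°, sin -55.2°) = (0.57071, -0.82115) and n = (−sin -55.2°, cos -55.2°) = (0.82115, 0.57071). R is at the origin and T lies 41.9 along u from R, so T = 41.9·u = (23.913, -34.406). Tangency of A1 to both parallel lines with radius 11.5 puts Z and J at R ± 11.5·n: Z = (9.4432, 6.5632), J = (-9.4432, -6.5632). Equal radii place L and F the same way about T: L = T + 11.5·n = (33.356, -27.843), F = T − 11.5·n = (14.470, -40.969). So F.x = 14.470.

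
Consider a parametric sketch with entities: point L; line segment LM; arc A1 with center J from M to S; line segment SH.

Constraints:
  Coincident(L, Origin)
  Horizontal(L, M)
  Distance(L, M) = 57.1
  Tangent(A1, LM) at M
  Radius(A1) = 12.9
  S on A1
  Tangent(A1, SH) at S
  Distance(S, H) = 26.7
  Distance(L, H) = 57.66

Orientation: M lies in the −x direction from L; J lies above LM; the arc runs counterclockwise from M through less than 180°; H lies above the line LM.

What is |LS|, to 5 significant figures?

45.859

Checks: L.y = 0.00, M.y = 0.00 ✓; |JS| = 12.90 ✓; ∠(JS, SH) = 90.00° ✓; |SH| = 26.70 ✓; |LH| = 57.66 ✓.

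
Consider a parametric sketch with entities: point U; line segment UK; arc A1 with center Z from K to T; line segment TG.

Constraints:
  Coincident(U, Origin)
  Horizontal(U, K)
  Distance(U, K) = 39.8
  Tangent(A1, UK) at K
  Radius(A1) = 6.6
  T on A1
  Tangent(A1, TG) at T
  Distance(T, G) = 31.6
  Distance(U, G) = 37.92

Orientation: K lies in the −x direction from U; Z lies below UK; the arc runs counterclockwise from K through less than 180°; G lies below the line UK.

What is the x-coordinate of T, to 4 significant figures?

-44.09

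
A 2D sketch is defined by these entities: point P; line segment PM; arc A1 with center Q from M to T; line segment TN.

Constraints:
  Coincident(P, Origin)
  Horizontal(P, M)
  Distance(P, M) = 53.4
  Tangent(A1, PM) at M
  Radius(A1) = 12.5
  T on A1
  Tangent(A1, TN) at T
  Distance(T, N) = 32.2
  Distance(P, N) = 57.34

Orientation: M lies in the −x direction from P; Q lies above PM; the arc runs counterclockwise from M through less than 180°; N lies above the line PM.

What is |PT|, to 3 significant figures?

42.5

Checks: ∠(QM, MP) = 90.00° ✓; |QT| = 12.50 ✓; ∠(QT, TN) = 90.00° ✓; |TN| = 32.20 ✓; |PN| = 57.34 ✓.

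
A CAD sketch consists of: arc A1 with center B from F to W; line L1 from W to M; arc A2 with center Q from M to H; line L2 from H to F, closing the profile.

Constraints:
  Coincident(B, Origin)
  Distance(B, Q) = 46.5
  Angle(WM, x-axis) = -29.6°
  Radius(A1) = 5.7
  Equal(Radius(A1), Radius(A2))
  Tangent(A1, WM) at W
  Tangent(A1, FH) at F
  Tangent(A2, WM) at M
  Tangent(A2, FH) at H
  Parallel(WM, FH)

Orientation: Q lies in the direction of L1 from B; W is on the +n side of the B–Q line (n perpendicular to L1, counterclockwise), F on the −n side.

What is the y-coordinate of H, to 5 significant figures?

-27.924

The slot axis is L1's direction at -29.6°, so u = (cos -29.6°, sin -29.6°) = (0.86949, -0.49394) and n = (−sin -29.6°, cos -29.6°) = (0.49394, 0.86949). B is at the origin and Q lies 46.5 along u from B, so Q = 46.5·u = (40.432, -22.968). Tangency of A1 to both parallel lines with radius 5.7 puts W and F at B ± 5.7·n: W = (2.8155, 4.9561), F = (-2.8155, -4.9561). Equal radii place M and H the same way about Q: M = Q + 5.7·n = (43.247, -18.012), H = Q − 5.7·n = (37.616, -27.924). So H.y = -27.924.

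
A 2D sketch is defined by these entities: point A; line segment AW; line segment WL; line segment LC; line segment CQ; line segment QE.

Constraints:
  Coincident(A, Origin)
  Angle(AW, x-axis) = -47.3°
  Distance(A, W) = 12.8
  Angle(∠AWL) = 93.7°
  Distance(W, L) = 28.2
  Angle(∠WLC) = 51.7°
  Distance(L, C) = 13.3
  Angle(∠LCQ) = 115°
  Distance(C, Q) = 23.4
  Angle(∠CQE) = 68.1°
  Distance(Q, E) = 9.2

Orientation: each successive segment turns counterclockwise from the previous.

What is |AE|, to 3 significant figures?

15.6

∠LCQ = 115.0° gives CQ at -128° from the x-axis; with |CQ| = 23.4, Q = (3.31, -7.25). ∠CQE = 68.1° gives QE at -15.8° from the x-axis; with |QE| = 9.2, E = (12.2, -9.76). Then |AE| = |E − A| = 15.6.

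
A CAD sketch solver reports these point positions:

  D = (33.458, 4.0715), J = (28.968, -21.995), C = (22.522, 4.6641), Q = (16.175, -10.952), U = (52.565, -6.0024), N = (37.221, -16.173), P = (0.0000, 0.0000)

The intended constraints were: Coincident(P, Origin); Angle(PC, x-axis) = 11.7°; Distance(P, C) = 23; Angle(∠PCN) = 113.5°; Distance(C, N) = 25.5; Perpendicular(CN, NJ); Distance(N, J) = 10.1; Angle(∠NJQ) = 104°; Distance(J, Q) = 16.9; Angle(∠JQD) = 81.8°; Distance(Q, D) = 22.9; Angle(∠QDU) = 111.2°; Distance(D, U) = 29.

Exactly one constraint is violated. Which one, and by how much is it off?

Distance(D, U) = 29 — off by 7.40.

P = (0.00, 0.00) ✓; PC at 11.70° ✓; |PC| = 23.00 ✓; ∠PCN = 113.5° ✓; |CN| = 25.50 ✓; ∠(CN, NJ) = 90.00° ✓; |NJ| = 10.10 ✓; ∠NJQ = 104.0° ✓; |JQ| = 16.90 ✓; ∠JQD = 81.80° ✓; |QD| = 22.90 ✓; ∠QDU = 111.2° ✓; |DU| = 21.60 ✗.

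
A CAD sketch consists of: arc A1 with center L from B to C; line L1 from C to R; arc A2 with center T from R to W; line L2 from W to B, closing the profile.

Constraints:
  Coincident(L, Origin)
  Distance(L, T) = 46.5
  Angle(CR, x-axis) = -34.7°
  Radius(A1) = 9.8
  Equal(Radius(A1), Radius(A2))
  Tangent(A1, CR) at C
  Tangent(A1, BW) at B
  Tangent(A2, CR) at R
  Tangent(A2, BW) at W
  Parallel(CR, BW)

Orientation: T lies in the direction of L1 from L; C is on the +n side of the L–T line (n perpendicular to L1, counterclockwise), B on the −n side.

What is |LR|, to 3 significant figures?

47.5

The slot axis is L1's direction at -34.7°, so u = (cos -34.7°, sin -34.7°) = (0.822, -0.569) and n = (−sin -34.7°, cos -34.7°) = (0.569, 0.822). L is at the origin and T lies 46.5 along u from L, so T = 46.5·u = (38.2, -26.5). Tangency of A1 to both parallel lines with radius 9.8 puts C and B at L ± 9.8·n: C = (5.58, 8.06), B = (-5.58, -8.06). Equal radii place R and W the same way about T: R = T + 9.8·n = (43.8, -18.4), W = T − 9.8·n = (32.7, -34.5). Then |LR| = |R − L| = 47.5.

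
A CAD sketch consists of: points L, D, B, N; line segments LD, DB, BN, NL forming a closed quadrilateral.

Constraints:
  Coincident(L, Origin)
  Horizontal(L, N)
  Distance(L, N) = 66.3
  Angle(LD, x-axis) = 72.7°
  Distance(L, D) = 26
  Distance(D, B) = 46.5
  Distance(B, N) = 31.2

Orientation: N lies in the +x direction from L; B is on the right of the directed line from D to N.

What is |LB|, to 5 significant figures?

38.812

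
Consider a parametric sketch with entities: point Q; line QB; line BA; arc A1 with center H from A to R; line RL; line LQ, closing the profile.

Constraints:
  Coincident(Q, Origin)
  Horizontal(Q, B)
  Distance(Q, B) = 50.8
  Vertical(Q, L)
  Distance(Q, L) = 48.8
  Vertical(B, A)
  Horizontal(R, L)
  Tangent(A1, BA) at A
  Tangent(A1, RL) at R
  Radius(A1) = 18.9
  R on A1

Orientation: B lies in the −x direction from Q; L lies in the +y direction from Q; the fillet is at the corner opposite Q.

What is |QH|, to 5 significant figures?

43.722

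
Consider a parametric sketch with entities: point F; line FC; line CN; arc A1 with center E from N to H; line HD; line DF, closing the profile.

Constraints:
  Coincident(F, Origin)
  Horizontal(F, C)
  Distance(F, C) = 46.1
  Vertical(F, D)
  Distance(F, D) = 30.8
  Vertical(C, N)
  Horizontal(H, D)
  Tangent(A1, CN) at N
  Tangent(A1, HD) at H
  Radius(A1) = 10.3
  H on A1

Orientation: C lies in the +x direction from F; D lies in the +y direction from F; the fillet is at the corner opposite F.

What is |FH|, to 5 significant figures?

47.226

The virtual corner opposite F is at (46.100, 30.800). Tangency of A1 to CN means the radius EN is perpendicular to CN and tangency of A1 to HD means the radius EH is perpendicular to HD, with radius 10.3, so the center E sits 10.3 in from both sides at E = (35.800, 20.500). That places the tangent points at N = (46.100, 20.500) on CN and H = (35.800, 30.800) on HD. Then |FH| = |H − F| = 47.226.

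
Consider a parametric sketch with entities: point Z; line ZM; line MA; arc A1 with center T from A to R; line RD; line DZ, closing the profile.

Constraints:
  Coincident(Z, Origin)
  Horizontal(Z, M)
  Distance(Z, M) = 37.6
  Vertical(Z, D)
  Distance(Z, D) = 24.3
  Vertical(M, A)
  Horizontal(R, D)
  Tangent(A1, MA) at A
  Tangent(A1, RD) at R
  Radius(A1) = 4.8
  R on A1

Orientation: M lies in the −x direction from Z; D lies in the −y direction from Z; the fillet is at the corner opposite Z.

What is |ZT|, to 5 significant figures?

38.159

Z and D share the same x with |ZD| = 24.3 and D on the −y side, so D = (0.0000, -24.300). The virtual corner opposite Z is at (-37.600, -24.300). The tangent condition forces TA to be normal to MA and A1 meets RD tangentially, so TR is at right angles to RD, with radius 4.8, so the center T sits 4.8 in from both sides at T = (-32.800, -19.500). Then |ZT| = |T − Z| = 38.159.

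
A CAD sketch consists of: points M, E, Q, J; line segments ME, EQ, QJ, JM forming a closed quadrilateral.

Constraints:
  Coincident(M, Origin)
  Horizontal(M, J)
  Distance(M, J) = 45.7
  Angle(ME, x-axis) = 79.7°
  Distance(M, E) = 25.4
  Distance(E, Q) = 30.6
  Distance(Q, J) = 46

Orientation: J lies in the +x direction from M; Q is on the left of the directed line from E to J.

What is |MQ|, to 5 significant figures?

52.013

M is at the origin; MJ is horizontal with |MJ| = 45.7 and J in +x, so J = (45.7, 0). ME runs at 79.7° with |ME| = 25.4, so E = (4.5416, 24.991). Q is determined by |EQ| = 30.6 and |QJ| = 46.0 together: it lies at the intersection of circle(E, 30.6) and circle(J, 46.0). With |EJ| = 48.151, the foot of the radical line on EJ is 11.826 from E and the perpendicular offset is √(30.6² − 11.826²) = 28.222. Taking the left-of-EJ solution: Q = (29.298, 42.976).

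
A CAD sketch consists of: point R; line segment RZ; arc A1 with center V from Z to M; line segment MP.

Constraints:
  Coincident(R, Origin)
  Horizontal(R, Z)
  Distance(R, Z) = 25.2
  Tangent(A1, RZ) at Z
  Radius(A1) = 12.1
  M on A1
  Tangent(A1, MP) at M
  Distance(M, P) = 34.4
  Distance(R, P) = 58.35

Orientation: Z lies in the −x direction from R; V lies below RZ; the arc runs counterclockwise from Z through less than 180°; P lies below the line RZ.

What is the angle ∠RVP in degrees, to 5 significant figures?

129.38°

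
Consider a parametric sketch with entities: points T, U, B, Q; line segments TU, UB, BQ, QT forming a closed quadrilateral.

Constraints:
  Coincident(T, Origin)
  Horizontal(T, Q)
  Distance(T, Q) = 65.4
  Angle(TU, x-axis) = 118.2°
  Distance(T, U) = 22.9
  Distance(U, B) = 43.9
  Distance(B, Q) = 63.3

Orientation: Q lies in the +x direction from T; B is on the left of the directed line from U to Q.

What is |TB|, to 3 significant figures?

53.0

Checks: |UB| = 43.90 ✓; |BQ| = 63.30 ✓.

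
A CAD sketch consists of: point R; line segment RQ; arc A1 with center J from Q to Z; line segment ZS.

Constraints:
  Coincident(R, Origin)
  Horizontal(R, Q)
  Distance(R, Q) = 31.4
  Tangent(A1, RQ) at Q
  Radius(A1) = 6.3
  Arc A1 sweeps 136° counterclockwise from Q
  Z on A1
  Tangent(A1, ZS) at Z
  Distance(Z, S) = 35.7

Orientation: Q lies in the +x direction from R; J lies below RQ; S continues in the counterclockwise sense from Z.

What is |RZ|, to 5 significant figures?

29.114

The tangent condition forces JQ to be normal to RQ, so J = Q + (0, -6.3) = (31.400, -6.3000). On A1, Q sits at bearing 90° from J; a 136° counterclockwise sweep puts Z at bearing 226°, so Z = J + 6.3·(cos 226°, sin 226°) = (27.024, -10.832). Then |RZ| = |Z − R| = 29.114.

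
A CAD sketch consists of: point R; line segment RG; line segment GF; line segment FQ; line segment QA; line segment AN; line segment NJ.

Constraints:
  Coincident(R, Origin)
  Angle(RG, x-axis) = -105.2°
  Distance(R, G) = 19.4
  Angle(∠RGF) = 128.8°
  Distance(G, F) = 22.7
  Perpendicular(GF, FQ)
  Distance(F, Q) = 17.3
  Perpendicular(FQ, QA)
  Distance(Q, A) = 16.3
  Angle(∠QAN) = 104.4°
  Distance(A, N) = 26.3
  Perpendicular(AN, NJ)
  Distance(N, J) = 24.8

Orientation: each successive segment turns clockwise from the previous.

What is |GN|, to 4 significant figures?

8.175

FQ ⟂ QA, so QA runs at 23.60°; with |QA| = 16.3, A = (-17.88, -5.430). ∠QAN = 104.4° gives AN at -52.00° from the x-axis; with |AN| = 26.3, N = (-1.685, -26.16). Then |GN| = |N − G| = 8.175.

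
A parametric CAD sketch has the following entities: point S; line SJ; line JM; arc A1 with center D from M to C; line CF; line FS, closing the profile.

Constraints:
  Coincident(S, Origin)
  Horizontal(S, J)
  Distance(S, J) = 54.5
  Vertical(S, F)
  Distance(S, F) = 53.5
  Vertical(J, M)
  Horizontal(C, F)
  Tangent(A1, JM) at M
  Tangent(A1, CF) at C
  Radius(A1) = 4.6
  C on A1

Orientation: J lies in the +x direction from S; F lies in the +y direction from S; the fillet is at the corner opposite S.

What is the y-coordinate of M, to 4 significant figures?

48.90

S is at the origin; S and J share the same y with |SJ| = 54.5 and J on the +x side, so J = (54.50, 0.000). SF is vertical with |SF| = 53.5 and F on the +y side, so F = (0.000, 53.50). The virtual corner opposite S is at (54.50, 53.50). The tangent condition forces DM to be normal to JM and the tangent condition forces DC to be normal to CF, with radius 4.6, so the center D sits 4.6 in from both sides at D = (49.90, 48.90). That places the tangent points at M = (54.50, 48.90) on JM and C = (49.90, 53.50) on CF. So M.y = 48.90.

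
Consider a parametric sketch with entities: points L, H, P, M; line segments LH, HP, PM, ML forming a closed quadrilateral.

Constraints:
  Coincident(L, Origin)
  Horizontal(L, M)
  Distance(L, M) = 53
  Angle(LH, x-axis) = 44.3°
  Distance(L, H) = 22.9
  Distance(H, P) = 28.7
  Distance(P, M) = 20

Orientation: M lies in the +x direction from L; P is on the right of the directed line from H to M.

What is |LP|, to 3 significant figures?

34.7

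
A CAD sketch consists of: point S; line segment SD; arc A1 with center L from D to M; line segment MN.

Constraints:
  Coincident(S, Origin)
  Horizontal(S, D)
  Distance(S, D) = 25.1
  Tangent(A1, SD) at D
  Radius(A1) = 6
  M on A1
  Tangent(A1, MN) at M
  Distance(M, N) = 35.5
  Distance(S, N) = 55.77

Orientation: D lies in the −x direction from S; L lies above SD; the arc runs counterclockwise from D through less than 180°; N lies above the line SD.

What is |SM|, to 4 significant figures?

22.22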